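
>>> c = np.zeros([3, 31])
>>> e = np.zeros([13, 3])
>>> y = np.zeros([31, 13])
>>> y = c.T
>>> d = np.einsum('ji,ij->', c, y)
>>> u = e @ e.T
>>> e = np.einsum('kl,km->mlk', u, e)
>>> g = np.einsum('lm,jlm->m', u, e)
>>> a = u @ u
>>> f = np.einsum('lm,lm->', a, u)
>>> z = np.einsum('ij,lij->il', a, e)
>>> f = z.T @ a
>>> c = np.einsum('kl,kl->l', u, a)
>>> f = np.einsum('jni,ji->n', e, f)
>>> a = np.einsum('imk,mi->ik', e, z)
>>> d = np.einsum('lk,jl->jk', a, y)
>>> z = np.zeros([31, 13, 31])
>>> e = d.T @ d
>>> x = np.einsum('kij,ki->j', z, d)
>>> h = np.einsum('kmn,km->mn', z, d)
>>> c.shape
(13,)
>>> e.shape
(13, 13)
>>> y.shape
(31, 3)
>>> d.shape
(31, 13)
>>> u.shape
(13, 13)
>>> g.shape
(13,)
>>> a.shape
(3, 13)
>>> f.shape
(13,)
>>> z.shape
(31, 13, 31)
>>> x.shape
(31,)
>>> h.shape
(13, 31)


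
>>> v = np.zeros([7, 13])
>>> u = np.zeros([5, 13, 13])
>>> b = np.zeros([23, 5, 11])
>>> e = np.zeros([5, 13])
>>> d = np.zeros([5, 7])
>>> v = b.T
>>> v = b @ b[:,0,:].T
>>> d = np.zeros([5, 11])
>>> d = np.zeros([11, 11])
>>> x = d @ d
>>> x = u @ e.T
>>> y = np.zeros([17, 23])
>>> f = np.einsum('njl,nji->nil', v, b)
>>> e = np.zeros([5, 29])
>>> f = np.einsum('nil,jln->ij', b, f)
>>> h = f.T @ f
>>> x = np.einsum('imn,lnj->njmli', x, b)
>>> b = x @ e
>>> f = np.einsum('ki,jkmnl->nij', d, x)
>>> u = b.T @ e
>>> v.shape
(23, 5, 23)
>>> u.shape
(29, 23, 13, 11, 29)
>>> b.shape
(5, 11, 13, 23, 29)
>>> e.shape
(5, 29)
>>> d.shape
(11, 11)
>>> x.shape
(5, 11, 13, 23, 5)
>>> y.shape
(17, 23)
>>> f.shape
(23, 11, 5)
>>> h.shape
(23, 23)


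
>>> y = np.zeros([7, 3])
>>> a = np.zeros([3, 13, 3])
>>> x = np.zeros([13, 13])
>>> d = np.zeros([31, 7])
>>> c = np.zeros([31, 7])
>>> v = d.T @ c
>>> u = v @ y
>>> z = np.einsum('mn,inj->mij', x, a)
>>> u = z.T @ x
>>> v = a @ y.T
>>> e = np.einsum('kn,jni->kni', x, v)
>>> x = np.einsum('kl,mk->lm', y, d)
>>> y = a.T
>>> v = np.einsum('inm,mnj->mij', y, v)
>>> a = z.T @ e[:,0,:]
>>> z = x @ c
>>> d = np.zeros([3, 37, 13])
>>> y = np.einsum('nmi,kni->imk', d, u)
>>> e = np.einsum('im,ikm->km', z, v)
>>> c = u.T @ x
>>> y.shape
(13, 37, 3)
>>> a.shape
(3, 3, 7)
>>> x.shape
(3, 31)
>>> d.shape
(3, 37, 13)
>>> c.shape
(13, 3, 31)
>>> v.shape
(3, 3, 7)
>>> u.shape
(3, 3, 13)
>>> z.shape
(3, 7)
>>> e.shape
(3, 7)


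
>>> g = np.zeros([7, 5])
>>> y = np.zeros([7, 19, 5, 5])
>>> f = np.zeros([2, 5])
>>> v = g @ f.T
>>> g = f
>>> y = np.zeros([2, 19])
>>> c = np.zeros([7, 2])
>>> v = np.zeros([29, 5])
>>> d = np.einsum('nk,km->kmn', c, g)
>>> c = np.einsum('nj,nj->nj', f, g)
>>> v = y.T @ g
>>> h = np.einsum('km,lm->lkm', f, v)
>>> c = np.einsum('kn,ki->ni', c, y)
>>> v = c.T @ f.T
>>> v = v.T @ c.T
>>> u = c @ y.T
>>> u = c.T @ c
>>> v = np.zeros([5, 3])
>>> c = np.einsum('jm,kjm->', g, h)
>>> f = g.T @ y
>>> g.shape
(2, 5)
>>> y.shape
(2, 19)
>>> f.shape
(5, 19)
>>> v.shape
(5, 3)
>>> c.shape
()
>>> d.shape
(2, 5, 7)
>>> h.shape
(19, 2, 5)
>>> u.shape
(19, 19)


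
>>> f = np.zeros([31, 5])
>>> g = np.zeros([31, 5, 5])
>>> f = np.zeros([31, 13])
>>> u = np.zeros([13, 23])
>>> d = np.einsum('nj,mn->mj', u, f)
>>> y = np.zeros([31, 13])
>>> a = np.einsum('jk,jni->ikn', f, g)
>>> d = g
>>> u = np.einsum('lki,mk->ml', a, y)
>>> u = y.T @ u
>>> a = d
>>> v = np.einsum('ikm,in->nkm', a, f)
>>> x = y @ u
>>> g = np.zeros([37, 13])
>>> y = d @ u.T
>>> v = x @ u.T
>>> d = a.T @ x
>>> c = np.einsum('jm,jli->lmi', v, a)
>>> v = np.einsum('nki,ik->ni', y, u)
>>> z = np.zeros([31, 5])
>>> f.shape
(31, 13)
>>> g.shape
(37, 13)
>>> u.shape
(13, 5)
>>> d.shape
(5, 5, 5)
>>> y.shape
(31, 5, 13)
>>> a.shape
(31, 5, 5)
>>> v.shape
(31, 13)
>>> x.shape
(31, 5)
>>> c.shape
(5, 13, 5)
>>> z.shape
(31, 5)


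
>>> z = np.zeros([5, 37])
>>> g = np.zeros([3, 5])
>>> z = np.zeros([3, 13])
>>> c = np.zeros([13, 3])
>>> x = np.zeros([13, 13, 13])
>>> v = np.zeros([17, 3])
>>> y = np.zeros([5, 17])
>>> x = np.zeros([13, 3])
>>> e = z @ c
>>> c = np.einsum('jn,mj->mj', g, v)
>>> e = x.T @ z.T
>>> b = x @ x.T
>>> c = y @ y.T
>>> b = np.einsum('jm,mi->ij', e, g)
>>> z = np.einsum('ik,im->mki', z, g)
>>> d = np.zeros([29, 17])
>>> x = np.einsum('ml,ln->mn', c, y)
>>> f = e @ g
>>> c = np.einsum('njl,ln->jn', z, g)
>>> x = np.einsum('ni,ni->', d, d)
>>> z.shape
(5, 13, 3)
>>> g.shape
(3, 5)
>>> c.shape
(13, 5)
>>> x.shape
()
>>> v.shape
(17, 3)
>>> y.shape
(5, 17)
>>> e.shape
(3, 3)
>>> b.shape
(5, 3)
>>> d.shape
(29, 17)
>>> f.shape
(3, 5)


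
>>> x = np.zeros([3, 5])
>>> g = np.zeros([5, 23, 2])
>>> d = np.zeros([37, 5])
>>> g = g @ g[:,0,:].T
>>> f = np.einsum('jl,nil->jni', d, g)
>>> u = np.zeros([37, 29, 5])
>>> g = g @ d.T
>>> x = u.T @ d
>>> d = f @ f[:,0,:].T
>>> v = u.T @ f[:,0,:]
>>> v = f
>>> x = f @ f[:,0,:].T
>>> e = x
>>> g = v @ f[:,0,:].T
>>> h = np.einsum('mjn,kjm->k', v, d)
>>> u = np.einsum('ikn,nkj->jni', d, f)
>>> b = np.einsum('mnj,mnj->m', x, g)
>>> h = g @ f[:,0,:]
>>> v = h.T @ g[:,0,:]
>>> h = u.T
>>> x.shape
(37, 5, 37)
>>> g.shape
(37, 5, 37)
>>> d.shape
(37, 5, 37)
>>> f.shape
(37, 5, 23)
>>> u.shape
(23, 37, 37)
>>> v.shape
(23, 5, 37)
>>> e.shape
(37, 5, 37)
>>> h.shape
(37, 37, 23)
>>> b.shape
(37,)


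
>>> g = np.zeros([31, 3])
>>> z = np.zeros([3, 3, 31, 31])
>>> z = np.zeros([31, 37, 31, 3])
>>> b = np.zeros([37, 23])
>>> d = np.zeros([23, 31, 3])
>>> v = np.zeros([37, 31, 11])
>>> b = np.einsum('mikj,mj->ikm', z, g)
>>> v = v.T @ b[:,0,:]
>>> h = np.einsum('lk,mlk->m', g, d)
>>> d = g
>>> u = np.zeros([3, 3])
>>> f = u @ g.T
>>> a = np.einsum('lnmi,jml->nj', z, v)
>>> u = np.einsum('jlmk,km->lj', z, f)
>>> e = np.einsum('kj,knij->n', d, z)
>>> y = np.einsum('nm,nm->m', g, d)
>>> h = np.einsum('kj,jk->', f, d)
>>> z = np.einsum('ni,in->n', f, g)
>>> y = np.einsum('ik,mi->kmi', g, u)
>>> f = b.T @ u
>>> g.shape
(31, 3)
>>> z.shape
(3,)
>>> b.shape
(37, 31, 31)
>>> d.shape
(31, 3)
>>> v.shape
(11, 31, 31)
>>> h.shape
()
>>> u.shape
(37, 31)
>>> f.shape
(31, 31, 31)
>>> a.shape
(37, 11)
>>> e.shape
(37,)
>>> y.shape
(3, 37, 31)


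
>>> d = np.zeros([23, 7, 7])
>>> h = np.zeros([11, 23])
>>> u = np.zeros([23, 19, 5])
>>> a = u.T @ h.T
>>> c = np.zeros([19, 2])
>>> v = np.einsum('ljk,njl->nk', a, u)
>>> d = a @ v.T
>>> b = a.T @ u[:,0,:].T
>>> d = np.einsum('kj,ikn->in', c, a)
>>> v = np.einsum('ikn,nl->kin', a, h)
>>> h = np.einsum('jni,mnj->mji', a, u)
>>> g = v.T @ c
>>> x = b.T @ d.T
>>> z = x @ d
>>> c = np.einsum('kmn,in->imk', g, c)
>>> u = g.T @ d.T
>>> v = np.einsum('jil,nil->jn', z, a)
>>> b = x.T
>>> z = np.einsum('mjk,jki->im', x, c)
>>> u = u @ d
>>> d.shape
(5, 11)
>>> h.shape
(23, 5, 11)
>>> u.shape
(2, 5, 11)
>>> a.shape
(5, 19, 11)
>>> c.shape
(19, 5, 11)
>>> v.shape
(23, 5)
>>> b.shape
(5, 19, 23)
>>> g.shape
(11, 5, 2)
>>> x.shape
(23, 19, 5)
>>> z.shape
(11, 23)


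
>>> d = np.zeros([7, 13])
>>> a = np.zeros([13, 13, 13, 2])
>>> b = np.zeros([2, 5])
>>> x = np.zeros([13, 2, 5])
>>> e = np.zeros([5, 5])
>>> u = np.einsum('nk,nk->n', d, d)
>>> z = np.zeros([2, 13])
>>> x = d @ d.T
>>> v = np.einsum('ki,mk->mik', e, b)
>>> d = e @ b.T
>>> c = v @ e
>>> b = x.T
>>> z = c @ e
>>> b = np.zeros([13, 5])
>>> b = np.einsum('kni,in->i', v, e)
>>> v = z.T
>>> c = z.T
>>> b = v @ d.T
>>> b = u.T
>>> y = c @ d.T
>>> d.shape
(5, 2)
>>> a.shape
(13, 13, 13, 2)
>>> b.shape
(7,)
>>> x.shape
(7, 7)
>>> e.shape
(5, 5)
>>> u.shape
(7,)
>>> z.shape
(2, 5, 5)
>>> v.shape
(5, 5, 2)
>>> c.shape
(5, 5, 2)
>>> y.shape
(5, 5, 5)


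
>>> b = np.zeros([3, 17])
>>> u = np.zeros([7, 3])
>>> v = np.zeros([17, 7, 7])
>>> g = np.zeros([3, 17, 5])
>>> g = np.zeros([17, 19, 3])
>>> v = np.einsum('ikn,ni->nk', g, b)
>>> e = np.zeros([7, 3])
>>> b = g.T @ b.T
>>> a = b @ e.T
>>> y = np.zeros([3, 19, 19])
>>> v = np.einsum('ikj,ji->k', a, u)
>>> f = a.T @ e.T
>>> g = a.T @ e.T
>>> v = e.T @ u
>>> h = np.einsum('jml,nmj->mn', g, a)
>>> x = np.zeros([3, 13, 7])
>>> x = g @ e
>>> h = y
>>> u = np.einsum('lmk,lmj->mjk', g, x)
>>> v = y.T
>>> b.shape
(3, 19, 3)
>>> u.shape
(19, 3, 7)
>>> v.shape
(19, 19, 3)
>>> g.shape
(7, 19, 7)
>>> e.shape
(7, 3)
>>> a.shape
(3, 19, 7)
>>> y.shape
(3, 19, 19)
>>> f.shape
(7, 19, 7)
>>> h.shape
(3, 19, 19)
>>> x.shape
(7, 19, 3)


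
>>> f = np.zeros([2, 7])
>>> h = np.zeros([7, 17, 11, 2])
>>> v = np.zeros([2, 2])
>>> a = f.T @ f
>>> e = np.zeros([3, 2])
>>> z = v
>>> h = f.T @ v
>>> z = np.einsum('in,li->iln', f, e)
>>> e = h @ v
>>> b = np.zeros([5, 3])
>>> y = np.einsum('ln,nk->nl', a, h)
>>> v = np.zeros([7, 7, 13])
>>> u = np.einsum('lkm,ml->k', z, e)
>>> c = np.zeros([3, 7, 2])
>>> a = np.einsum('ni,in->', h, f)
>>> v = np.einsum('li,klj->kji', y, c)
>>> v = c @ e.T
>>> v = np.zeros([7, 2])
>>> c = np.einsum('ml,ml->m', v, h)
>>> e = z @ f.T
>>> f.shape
(2, 7)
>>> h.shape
(7, 2)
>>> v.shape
(7, 2)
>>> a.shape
()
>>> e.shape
(2, 3, 2)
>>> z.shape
(2, 3, 7)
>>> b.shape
(5, 3)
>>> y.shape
(7, 7)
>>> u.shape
(3,)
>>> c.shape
(7,)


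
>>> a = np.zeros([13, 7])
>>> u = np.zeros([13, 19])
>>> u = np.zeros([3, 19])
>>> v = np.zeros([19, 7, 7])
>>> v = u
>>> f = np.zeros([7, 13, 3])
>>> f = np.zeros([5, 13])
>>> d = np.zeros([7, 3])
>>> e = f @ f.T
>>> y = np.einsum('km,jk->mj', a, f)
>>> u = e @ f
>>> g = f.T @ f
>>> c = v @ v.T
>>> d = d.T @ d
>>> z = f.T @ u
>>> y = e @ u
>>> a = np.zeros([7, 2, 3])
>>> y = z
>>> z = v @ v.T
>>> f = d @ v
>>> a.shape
(7, 2, 3)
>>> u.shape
(5, 13)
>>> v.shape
(3, 19)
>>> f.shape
(3, 19)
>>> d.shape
(3, 3)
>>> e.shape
(5, 5)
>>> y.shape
(13, 13)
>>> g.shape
(13, 13)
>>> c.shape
(3, 3)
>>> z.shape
(3, 3)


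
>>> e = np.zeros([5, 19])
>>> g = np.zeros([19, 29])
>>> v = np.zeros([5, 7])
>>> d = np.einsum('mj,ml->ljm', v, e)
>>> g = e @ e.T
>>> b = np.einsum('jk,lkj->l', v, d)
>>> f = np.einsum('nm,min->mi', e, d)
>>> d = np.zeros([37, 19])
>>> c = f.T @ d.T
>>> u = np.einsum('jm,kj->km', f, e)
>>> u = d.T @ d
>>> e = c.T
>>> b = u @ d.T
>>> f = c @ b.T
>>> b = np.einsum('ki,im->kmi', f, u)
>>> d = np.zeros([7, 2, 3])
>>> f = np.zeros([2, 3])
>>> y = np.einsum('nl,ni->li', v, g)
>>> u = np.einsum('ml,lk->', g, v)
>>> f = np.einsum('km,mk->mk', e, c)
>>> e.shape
(37, 7)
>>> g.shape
(5, 5)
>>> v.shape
(5, 7)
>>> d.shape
(7, 2, 3)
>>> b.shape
(7, 19, 19)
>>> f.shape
(7, 37)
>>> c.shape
(7, 37)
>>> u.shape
()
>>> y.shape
(7, 5)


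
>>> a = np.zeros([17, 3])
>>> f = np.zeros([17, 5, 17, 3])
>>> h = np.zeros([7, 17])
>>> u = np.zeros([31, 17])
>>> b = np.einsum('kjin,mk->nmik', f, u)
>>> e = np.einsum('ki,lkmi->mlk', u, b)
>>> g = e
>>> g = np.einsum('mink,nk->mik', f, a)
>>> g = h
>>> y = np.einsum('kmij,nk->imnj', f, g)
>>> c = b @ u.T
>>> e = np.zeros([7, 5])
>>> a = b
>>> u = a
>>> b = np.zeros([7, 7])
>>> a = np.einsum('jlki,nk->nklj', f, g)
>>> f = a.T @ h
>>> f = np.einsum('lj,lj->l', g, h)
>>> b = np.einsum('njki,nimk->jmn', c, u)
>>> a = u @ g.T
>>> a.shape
(3, 31, 17, 7)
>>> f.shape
(7,)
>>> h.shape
(7, 17)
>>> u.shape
(3, 31, 17, 17)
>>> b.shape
(31, 17, 3)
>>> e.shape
(7, 5)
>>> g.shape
(7, 17)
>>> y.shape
(17, 5, 7, 3)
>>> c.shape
(3, 31, 17, 31)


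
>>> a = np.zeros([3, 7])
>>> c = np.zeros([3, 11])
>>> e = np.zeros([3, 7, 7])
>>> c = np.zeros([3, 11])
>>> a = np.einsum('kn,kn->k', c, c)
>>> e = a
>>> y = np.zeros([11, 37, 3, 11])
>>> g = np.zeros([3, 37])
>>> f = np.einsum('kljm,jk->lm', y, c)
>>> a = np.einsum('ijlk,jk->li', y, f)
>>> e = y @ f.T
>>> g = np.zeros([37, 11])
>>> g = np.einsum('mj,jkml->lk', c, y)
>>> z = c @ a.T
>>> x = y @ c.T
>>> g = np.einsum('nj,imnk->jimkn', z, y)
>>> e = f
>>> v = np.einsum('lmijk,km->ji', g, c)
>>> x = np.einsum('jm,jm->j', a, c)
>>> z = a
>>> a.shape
(3, 11)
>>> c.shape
(3, 11)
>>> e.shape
(37, 11)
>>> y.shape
(11, 37, 3, 11)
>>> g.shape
(3, 11, 37, 11, 3)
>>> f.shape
(37, 11)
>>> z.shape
(3, 11)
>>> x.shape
(3,)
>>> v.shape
(11, 37)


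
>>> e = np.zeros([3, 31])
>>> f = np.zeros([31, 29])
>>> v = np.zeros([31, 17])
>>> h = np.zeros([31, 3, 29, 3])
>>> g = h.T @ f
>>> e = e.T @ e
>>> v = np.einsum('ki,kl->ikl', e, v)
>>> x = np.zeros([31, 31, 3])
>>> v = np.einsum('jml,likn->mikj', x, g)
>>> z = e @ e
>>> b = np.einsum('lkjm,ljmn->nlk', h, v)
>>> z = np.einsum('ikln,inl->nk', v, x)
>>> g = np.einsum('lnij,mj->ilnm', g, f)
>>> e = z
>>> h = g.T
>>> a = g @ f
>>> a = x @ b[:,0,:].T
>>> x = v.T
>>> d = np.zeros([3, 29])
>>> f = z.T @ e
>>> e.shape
(31, 29)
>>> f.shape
(29, 29)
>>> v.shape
(31, 29, 3, 31)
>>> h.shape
(31, 29, 3, 3)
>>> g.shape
(3, 3, 29, 31)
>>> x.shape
(31, 3, 29, 31)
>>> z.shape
(31, 29)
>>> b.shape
(31, 31, 3)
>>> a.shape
(31, 31, 31)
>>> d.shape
(3, 29)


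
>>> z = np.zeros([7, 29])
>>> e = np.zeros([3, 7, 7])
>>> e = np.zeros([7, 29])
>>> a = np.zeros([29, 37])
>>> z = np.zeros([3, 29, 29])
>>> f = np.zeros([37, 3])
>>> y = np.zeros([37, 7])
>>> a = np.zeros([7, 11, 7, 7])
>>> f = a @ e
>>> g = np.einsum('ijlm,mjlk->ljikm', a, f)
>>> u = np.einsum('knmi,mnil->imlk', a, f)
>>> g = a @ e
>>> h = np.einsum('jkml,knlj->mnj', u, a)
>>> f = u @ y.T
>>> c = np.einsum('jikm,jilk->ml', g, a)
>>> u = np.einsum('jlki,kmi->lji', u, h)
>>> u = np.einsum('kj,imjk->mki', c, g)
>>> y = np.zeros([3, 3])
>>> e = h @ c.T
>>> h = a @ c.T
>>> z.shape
(3, 29, 29)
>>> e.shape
(29, 11, 29)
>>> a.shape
(7, 11, 7, 7)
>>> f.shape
(7, 7, 29, 37)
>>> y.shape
(3, 3)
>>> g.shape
(7, 11, 7, 29)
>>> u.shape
(11, 29, 7)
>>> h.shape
(7, 11, 7, 29)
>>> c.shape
(29, 7)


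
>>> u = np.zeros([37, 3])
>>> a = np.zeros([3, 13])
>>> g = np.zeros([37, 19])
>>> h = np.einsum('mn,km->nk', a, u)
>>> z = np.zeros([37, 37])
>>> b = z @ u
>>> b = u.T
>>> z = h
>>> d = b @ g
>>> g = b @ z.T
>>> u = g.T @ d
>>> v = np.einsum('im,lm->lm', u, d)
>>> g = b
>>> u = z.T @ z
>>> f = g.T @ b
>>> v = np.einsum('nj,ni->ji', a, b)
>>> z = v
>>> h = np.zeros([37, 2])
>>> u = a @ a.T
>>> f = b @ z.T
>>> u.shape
(3, 3)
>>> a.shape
(3, 13)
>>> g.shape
(3, 37)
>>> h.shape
(37, 2)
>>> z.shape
(13, 37)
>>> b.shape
(3, 37)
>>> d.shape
(3, 19)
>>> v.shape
(13, 37)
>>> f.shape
(3, 13)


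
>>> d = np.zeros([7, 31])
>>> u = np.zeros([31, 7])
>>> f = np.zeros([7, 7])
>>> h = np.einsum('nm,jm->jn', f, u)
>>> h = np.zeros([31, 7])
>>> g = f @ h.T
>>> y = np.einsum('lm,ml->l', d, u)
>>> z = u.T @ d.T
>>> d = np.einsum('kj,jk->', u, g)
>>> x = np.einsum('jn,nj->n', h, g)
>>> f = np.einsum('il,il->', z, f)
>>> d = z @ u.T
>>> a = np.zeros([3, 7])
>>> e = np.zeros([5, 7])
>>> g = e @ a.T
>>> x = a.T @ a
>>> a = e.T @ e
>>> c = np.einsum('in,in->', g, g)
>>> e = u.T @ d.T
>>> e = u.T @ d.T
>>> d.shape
(7, 31)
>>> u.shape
(31, 7)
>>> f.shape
()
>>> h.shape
(31, 7)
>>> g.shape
(5, 3)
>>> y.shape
(7,)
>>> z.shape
(7, 7)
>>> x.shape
(7, 7)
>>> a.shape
(7, 7)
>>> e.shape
(7, 7)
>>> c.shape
()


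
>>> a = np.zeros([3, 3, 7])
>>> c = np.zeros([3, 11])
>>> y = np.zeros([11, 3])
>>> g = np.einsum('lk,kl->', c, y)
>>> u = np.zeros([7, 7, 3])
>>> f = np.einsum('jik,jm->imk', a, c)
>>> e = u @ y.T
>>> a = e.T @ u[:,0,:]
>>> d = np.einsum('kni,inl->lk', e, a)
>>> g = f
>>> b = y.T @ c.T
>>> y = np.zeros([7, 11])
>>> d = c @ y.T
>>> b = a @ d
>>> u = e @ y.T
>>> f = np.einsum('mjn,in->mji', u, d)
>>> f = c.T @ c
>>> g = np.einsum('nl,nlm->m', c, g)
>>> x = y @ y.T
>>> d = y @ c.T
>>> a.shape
(11, 7, 3)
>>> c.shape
(3, 11)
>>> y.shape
(7, 11)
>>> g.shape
(7,)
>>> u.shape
(7, 7, 7)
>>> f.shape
(11, 11)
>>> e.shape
(7, 7, 11)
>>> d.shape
(7, 3)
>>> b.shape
(11, 7, 7)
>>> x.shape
(7, 7)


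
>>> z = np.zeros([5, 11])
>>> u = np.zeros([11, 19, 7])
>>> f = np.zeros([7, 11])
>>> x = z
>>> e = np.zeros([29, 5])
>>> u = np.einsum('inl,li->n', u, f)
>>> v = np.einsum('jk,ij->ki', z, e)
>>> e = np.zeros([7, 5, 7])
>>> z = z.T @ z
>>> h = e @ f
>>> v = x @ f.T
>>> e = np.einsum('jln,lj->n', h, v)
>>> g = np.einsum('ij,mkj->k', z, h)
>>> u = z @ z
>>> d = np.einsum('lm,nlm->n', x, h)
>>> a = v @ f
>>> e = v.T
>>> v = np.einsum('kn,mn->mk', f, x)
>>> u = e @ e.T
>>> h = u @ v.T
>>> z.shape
(11, 11)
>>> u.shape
(7, 7)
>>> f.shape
(7, 11)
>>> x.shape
(5, 11)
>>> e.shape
(7, 5)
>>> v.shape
(5, 7)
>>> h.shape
(7, 5)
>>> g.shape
(5,)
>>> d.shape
(7,)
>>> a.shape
(5, 11)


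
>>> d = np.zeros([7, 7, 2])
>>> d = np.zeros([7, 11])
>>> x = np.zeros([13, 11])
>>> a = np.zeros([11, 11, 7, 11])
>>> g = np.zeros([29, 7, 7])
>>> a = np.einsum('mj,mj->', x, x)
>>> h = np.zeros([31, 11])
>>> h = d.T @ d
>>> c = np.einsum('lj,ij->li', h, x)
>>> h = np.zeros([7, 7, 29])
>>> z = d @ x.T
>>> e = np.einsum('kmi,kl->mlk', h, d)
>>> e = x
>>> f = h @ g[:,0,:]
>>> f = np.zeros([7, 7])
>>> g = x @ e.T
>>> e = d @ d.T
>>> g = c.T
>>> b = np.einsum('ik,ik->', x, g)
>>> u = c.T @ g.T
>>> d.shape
(7, 11)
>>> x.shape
(13, 11)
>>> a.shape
()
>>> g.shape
(13, 11)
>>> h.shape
(7, 7, 29)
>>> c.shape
(11, 13)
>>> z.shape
(7, 13)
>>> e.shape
(7, 7)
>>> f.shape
(7, 7)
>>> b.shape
()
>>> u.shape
(13, 13)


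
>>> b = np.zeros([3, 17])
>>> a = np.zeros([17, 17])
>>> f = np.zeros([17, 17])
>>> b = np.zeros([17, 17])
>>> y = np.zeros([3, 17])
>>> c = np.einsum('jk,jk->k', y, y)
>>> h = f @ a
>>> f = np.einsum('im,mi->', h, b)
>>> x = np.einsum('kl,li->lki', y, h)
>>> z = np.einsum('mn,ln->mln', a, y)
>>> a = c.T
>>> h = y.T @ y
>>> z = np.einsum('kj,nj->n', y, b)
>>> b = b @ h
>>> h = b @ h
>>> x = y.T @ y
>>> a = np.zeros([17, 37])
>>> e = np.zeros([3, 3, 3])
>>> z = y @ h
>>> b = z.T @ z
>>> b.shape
(17, 17)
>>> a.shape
(17, 37)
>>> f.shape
()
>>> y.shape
(3, 17)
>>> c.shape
(17,)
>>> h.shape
(17, 17)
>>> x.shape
(17, 17)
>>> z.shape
(3, 17)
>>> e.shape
(3, 3, 3)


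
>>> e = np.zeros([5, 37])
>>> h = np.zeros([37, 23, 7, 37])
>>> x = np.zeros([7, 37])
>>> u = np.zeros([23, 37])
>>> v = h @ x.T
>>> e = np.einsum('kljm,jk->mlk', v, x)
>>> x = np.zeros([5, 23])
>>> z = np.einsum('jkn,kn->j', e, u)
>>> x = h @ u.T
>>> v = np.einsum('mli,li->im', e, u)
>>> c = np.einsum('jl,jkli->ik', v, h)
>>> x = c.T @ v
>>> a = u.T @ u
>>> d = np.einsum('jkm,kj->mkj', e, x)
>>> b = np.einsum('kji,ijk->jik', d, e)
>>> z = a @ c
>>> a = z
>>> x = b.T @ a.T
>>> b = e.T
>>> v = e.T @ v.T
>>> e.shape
(7, 23, 37)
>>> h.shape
(37, 23, 7, 37)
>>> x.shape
(37, 7, 37)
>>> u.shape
(23, 37)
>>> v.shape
(37, 23, 37)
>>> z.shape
(37, 23)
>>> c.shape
(37, 23)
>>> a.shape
(37, 23)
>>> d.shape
(37, 23, 7)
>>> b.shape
(37, 23, 7)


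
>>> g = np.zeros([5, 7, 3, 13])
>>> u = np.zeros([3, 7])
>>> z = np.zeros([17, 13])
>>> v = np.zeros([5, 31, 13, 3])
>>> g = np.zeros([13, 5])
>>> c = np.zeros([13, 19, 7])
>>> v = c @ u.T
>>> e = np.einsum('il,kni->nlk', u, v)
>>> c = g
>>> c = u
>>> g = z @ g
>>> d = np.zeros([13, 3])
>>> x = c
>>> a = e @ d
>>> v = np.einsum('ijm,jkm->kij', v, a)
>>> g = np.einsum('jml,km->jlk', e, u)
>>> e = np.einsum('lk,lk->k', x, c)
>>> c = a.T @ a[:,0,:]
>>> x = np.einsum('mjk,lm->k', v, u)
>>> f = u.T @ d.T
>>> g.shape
(19, 13, 3)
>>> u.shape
(3, 7)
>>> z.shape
(17, 13)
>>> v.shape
(7, 13, 19)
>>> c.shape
(3, 7, 3)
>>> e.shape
(7,)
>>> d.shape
(13, 3)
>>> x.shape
(19,)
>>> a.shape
(19, 7, 3)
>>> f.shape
(7, 13)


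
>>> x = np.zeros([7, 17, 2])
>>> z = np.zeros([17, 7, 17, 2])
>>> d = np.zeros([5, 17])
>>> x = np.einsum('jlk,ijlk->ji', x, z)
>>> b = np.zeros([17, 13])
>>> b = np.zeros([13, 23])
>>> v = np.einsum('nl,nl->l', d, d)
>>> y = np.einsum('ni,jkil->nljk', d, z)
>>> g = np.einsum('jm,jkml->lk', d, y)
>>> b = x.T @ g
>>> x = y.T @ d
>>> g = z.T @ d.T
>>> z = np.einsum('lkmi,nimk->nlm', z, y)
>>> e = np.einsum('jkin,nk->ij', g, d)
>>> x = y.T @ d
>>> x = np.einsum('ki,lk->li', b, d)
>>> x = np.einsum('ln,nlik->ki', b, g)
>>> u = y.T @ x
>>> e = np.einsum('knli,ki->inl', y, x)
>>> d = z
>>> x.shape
(5, 7)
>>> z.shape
(5, 17, 17)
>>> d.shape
(5, 17, 17)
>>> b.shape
(17, 2)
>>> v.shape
(17,)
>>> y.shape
(5, 2, 17, 7)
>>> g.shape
(2, 17, 7, 5)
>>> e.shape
(7, 2, 17)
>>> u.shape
(7, 17, 2, 7)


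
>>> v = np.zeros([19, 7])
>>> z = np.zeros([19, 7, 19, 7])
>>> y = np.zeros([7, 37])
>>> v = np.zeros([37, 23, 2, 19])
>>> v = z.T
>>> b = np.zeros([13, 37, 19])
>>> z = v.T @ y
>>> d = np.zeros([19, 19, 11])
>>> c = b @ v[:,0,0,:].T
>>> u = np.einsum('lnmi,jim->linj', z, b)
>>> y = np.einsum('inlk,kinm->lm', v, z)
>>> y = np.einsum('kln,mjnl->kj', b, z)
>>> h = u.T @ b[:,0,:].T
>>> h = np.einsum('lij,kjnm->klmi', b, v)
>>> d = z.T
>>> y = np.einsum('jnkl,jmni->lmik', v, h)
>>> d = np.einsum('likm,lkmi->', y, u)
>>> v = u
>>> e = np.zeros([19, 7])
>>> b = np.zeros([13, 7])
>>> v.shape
(19, 37, 7, 13)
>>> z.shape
(19, 7, 19, 37)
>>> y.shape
(19, 13, 37, 7)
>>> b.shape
(13, 7)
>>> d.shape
()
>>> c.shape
(13, 37, 7)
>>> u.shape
(19, 37, 7, 13)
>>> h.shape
(7, 13, 19, 37)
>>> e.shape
(19, 7)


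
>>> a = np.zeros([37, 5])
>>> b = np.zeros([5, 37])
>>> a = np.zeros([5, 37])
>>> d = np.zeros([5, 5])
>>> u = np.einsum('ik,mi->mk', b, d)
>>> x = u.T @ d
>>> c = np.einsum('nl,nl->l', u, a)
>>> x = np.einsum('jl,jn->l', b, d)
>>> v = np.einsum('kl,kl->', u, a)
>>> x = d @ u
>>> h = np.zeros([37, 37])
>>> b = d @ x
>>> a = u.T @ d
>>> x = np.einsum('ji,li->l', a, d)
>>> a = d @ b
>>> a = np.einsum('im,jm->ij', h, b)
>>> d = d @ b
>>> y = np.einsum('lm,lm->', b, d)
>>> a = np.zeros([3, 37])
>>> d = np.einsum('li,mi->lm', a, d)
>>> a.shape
(3, 37)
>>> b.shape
(5, 37)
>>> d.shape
(3, 5)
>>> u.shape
(5, 37)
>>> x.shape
(5,)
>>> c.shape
(37,)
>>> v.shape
()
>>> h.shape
(37, 37)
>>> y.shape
()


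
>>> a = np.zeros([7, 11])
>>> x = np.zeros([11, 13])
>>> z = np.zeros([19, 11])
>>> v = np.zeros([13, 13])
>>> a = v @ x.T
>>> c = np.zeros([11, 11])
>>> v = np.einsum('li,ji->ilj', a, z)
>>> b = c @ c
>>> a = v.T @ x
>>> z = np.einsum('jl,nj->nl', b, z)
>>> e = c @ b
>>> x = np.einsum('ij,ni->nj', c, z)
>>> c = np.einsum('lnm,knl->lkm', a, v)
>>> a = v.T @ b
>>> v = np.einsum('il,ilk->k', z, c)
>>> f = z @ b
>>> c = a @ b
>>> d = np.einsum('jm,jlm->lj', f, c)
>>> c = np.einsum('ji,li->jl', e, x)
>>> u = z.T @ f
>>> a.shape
(19, 13, 11)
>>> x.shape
(19, 11)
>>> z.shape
(19, 11)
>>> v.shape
(13,)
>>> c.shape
(11, 19)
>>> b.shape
(11, 11)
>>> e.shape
(11, 11)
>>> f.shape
(19, 11)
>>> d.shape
(13, 19)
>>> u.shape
(11, 11)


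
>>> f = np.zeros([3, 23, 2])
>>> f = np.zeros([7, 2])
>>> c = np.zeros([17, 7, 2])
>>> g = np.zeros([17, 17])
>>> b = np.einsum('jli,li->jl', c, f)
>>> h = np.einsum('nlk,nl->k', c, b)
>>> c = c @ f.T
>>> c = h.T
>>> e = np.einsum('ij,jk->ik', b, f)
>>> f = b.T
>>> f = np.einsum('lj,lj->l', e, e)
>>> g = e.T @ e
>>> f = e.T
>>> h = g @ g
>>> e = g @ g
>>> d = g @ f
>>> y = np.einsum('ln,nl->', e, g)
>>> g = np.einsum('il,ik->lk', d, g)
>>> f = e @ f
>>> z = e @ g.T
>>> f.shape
(2, 17)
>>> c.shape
(2,)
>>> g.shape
(17, 2)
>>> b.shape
(17, 7)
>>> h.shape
(2, 2)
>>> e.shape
(2, 2)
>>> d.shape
(2, 17)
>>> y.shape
()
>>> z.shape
(2, 17)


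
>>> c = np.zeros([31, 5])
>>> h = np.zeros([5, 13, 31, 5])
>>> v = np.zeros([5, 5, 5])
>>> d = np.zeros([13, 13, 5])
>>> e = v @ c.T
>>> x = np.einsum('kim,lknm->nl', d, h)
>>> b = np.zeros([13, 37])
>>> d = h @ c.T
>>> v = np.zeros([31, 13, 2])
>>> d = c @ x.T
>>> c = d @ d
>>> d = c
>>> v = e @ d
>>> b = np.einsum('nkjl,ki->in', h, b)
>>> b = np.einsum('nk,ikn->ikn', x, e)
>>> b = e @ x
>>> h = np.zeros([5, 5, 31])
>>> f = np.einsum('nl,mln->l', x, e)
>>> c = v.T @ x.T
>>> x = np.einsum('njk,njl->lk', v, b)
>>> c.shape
(31, 5, 31)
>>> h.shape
(5, 5, 31)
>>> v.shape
(5, 5, 31)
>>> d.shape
(31, 31)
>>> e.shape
(5, 5, 31)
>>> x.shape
(5, 31)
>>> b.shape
(5, 5, 5)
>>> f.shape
(5,)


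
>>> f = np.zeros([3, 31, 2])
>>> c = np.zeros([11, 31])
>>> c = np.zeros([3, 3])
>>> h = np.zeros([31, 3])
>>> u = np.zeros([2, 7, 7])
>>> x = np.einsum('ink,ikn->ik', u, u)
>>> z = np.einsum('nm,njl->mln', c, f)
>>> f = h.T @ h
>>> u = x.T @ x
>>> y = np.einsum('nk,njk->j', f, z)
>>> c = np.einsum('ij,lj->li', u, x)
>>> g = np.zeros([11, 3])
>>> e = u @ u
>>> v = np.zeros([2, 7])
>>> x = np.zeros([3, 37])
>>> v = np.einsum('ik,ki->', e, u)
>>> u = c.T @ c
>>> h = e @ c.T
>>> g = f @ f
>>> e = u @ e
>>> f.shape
(3, 3)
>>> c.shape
(2, 7)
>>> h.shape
(7, 2)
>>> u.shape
(7, 7)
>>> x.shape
(3, 37)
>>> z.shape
(3, 2, 3)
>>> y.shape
(2,)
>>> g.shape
(3, 3)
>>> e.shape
(7, 7)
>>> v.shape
()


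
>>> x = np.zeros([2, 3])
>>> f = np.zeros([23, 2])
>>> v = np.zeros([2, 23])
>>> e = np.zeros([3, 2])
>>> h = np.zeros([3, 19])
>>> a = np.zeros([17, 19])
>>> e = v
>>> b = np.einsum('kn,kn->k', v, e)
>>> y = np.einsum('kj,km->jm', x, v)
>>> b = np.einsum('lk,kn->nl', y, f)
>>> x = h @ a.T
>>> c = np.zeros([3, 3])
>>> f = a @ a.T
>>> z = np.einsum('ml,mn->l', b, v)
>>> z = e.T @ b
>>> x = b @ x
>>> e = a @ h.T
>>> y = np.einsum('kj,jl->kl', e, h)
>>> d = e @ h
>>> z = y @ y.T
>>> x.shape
(2, 17)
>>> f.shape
(17, 17)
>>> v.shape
(2, 23)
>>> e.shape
(17, 3)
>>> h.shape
(3, 19)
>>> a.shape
(17, 19)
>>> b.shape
(2, 3)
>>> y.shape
(17, 19)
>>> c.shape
(3, 3)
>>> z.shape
(17, 17)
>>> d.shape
(17, 19)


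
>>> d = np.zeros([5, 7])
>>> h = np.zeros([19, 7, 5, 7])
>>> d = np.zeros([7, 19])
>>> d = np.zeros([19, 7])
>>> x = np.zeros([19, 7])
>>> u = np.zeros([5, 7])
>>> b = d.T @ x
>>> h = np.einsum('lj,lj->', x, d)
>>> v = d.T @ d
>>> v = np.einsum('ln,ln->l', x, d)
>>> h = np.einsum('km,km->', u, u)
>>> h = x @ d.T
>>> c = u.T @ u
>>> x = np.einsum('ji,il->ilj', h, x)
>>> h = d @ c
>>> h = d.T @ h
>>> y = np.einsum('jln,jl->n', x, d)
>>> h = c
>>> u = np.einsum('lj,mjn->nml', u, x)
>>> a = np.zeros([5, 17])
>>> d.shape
(19, 7)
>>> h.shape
(7, 7)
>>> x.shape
(19, 7, 19)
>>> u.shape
(19, 19, 5)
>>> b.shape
(7, 7)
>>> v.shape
(19,)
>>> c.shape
(7, 7)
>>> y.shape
(19,)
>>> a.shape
(5, 17)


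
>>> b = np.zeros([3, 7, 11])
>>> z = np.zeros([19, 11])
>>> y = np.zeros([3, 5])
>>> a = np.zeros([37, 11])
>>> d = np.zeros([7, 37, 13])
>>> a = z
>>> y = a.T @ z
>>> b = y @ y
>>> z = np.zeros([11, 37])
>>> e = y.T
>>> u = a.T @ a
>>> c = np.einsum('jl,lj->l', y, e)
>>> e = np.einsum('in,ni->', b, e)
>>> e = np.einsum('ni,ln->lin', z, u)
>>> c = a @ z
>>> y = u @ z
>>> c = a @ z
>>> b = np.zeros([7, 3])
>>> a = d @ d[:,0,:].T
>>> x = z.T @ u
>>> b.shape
(7, 3)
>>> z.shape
(11, 37)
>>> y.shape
(11, 37)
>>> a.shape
(7, 37, 7)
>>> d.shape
(7, 37, 13)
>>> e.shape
(11, 37, 11)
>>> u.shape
(11, 11)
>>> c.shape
(19, 37)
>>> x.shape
(37, 11)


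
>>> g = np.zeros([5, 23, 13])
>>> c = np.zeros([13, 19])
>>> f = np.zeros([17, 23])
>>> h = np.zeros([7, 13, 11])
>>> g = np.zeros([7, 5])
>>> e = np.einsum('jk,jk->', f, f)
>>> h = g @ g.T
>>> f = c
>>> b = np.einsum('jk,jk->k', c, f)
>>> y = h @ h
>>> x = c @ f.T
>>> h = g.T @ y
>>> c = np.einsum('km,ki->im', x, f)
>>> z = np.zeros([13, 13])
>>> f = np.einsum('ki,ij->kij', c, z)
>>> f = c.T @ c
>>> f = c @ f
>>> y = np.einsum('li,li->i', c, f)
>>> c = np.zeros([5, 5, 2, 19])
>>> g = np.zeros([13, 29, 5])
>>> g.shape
(13, 29, 5)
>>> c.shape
(5, 5, 2, 19)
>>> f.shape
(19, 13)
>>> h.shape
(5, 7)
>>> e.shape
()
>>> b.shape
(19,)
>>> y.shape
(13,)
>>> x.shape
(13, 13)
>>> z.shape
(13, 13)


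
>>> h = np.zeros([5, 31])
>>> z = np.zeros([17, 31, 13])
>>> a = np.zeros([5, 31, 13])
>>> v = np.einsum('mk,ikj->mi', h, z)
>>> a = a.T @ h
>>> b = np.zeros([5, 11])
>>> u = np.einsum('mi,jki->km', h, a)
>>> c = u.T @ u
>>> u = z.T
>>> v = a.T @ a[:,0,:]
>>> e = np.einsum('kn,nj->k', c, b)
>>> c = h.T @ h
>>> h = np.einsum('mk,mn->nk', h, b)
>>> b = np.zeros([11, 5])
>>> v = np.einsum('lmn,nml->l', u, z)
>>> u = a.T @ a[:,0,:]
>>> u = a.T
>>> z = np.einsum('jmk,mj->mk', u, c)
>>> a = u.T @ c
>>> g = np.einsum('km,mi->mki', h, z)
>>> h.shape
(11, 31)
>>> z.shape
(31, 13)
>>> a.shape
(13, 31, 31)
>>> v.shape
(13,)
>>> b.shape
(11, 5)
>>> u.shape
(31, 31, 13)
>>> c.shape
(31, 31)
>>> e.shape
(5,)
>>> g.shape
(31, 11, 13)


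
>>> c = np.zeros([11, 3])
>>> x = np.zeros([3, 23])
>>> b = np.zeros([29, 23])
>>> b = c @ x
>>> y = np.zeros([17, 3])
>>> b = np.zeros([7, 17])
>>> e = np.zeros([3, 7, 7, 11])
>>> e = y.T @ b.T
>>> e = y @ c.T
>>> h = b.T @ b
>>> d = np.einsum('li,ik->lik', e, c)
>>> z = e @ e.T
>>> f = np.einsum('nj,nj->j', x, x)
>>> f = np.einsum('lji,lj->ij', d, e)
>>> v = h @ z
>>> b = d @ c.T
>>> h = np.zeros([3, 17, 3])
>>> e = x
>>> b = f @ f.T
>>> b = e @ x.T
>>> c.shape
(11, 3)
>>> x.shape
(3, 23)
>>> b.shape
(3, 3)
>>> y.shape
(17, 3)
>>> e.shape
(3, 23)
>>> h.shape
(3, 17, 3)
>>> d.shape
(17, 11, 3)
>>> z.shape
(17, 17)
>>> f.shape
(3, 11)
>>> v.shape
(17, 17)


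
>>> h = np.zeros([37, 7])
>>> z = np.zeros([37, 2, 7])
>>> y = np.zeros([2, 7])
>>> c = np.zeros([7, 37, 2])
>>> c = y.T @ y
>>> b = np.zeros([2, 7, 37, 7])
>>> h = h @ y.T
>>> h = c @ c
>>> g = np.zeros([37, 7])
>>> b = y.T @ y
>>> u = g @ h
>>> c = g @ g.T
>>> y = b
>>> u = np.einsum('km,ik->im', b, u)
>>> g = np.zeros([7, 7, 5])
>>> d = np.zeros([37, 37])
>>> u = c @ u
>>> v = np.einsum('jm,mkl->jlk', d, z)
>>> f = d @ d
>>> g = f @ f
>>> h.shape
(7, 7)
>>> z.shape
(37, 2, 7)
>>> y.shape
(7, 7)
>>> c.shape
(37, 37)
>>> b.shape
(7, 7)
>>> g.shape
(37, 37)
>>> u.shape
(37, 7)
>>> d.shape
(37, 37)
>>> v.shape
(37, 7, 2)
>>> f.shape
(37, 37)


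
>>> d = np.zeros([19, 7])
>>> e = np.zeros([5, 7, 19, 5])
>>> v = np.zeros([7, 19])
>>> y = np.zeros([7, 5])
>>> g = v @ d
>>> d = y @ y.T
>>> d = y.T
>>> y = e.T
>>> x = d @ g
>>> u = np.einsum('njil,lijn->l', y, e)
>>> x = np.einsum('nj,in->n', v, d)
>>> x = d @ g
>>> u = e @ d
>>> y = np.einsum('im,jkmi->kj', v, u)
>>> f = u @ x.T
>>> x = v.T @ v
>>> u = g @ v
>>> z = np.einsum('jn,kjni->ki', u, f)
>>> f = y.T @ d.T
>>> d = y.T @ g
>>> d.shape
(5, 7)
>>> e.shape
(5, 7, 19, 5)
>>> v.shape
(7, 19)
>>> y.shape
(7, 5)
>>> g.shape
(7, 7)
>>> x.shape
(19, 19)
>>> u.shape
(7, 19)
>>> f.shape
(5, 5)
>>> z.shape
(5, 5)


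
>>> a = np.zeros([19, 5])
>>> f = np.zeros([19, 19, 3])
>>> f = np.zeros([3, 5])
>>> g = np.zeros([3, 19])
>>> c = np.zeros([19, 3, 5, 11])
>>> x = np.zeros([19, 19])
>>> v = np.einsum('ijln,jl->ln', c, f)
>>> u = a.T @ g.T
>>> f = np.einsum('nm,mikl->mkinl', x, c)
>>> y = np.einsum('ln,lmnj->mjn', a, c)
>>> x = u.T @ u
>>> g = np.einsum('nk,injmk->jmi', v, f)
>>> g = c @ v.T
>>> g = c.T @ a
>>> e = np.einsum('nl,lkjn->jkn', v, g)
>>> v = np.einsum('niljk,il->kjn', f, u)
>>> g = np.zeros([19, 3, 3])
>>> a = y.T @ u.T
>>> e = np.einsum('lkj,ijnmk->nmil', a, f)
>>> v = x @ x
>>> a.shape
(5, 11, 5)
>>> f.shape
(19, 5, 3, 19, 11)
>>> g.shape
(19, 3, 3)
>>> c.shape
(19, 3, 5, 11)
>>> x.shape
(3, 3)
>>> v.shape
(3, 3)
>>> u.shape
(5, 3)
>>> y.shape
(3, 11, 5)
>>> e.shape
(3, 19, 19, 5)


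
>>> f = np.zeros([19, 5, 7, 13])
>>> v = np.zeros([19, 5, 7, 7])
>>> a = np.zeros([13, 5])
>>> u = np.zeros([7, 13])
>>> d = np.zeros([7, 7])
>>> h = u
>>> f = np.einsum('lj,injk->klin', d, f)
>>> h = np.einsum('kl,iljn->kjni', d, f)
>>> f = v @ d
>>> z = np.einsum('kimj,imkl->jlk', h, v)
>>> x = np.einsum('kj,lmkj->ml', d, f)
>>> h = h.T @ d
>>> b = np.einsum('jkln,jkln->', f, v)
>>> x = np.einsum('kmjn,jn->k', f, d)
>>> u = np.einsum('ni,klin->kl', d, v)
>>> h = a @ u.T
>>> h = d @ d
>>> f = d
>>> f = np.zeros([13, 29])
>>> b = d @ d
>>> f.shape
(13, 29)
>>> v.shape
(19, 5, 7, 7)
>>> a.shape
(13, 5)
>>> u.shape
(19, 5)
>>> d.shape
(7, 7)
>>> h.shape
(7, 7)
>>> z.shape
(13, 7, 7)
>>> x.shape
(19,)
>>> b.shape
(7, 7)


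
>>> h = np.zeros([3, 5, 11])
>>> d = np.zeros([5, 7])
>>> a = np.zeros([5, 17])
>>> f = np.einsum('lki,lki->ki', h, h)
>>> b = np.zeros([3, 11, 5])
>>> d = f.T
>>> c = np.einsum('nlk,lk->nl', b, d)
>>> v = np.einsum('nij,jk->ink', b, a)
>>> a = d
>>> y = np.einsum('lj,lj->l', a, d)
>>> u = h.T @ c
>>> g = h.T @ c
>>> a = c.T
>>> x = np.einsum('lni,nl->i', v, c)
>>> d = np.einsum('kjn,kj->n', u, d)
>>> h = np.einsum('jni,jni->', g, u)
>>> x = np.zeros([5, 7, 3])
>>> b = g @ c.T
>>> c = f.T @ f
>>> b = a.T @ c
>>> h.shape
()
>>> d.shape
(11,)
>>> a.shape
(11, 3)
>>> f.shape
(5, 11)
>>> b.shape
(3, 11)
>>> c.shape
(11, 11)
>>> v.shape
(11, 3, 17)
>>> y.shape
(11,)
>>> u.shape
(11, 5, 11)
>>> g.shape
(11, 5, 11)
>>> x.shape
(5, 7, 3)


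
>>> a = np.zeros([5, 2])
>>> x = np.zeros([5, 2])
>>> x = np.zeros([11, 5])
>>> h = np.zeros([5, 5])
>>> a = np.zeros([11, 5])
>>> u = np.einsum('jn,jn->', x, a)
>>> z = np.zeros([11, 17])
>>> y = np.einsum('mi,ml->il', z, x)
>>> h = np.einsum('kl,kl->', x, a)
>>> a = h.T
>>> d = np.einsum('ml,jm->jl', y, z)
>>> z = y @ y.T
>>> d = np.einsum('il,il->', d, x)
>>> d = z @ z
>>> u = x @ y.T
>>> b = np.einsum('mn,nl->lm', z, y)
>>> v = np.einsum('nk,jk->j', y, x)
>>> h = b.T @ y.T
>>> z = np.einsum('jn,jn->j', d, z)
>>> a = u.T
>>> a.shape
(17, 11)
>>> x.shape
(11, 5)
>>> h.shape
(17, 17)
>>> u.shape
(11, 17)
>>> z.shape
(17,)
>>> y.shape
(17, 5)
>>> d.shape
(17, 17)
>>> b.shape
(5, 17)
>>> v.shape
(11,)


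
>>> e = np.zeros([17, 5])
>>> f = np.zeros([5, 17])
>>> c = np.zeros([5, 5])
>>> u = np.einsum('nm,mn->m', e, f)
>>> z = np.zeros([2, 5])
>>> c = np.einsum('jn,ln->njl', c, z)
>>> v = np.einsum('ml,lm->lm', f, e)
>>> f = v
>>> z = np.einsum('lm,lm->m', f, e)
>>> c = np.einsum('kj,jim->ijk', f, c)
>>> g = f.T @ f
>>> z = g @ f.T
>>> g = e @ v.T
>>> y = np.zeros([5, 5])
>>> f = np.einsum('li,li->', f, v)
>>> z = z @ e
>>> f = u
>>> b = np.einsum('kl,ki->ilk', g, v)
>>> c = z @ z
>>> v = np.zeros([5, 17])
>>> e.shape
(17, 5)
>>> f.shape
(5,)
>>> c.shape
(5, 5)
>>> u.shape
(5,)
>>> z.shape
(5, 5)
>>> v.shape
(5, 17)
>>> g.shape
(17, 17)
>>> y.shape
(5, 5)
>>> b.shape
(5, 17, 17)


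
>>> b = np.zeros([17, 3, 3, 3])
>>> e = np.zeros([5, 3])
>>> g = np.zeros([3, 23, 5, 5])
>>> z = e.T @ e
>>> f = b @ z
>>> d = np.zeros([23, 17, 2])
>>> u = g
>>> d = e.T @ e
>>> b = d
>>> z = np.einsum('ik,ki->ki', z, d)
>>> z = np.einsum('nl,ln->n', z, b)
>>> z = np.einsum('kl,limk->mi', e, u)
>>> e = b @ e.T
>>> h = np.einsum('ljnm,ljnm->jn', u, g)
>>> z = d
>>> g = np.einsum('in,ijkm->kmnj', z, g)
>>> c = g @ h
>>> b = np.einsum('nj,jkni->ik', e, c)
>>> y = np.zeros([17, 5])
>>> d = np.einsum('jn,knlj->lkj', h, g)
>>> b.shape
(5, 5)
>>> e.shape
(3, 5)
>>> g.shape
(5, 5, 3, 23)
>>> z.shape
(3, 3)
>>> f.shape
(17, 3, 3, 3)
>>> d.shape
(3, 5, 23)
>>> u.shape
(3, 23, 5, 5)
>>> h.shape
(23, 5)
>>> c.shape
(5, 5, 3, 5)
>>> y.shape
(17, 5)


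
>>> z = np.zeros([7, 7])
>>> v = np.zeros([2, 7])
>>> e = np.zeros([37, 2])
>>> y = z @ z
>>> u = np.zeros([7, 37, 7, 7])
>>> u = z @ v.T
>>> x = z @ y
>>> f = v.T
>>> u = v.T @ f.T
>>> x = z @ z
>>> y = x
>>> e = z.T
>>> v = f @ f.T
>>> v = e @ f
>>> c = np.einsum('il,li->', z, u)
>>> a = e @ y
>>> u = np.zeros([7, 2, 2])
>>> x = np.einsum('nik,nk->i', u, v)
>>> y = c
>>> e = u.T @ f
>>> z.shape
(7, 7)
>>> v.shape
(7, 2)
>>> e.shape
(2, 2, 2)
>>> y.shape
()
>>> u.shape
(7, 2, 2)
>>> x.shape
(2,)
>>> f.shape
(7, 2)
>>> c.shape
()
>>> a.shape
(7, 7)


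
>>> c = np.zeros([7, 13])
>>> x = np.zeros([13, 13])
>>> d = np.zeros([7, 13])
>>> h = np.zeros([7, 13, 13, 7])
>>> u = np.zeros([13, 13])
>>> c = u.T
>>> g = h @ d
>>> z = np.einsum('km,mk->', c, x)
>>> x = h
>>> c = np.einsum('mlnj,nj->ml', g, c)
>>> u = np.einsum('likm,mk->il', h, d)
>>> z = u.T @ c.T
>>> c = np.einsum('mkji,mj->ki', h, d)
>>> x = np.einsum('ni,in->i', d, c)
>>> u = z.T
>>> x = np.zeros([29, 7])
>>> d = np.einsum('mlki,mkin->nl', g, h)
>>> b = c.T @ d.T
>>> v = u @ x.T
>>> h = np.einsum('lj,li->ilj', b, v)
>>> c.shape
(13, 7)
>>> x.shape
(29, 7)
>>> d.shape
(7, 13)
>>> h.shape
(29, 7, 7)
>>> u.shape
(7, 7)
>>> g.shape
(7, 13, 13, 13)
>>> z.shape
(7, 7)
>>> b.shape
(7, 7)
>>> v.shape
(7, 29)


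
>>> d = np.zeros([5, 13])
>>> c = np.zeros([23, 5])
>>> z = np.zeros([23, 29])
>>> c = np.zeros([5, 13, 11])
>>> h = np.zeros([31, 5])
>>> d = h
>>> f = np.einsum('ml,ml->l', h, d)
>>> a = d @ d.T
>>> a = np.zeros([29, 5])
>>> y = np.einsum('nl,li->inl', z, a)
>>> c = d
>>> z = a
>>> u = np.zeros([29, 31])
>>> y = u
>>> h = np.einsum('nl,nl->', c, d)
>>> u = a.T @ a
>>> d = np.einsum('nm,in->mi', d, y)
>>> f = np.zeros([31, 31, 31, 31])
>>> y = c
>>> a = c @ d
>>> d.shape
(5, 29)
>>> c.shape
(31, 5)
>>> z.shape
(29, 5)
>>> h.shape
()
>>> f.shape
(31, 31, 31, 31)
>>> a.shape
(31, 29)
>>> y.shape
(31, 5)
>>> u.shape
(5, 5)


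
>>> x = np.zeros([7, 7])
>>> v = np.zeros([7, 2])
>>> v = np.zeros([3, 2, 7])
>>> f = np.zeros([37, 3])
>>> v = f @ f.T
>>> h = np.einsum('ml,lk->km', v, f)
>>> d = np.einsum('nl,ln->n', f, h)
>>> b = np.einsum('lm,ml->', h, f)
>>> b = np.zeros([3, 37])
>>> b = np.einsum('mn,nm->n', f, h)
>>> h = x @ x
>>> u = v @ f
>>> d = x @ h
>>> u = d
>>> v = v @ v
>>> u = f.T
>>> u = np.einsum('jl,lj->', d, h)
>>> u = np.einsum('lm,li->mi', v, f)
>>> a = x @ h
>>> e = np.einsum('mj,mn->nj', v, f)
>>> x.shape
(7, 7)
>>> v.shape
(37, 37)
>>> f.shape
(37, 3)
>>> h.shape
(7, 7)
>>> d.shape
(7, 7)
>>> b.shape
(3,)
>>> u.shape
(37, 3)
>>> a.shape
(7, 7)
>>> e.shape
(3, 37)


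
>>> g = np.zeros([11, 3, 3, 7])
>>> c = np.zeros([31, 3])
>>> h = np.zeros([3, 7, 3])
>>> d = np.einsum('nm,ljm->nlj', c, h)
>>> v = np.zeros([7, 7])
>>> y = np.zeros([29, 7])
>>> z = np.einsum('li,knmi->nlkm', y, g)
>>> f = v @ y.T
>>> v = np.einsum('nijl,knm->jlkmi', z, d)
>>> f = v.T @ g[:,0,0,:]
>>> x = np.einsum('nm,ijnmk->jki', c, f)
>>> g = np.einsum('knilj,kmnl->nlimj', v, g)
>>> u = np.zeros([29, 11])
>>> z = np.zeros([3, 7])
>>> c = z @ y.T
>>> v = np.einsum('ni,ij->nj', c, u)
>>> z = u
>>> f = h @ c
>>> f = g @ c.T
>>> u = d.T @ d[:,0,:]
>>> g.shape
(3, 7, 31, 3, 29)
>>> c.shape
(3, 29)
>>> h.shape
(3, 7, 3)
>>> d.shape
(31, 3, 7)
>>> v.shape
(3, 11)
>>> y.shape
(29, 7)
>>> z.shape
(29, 11)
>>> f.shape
(3, 7, 31, 3, 3)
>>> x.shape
(7, 7, 29)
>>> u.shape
(7, 3, 7)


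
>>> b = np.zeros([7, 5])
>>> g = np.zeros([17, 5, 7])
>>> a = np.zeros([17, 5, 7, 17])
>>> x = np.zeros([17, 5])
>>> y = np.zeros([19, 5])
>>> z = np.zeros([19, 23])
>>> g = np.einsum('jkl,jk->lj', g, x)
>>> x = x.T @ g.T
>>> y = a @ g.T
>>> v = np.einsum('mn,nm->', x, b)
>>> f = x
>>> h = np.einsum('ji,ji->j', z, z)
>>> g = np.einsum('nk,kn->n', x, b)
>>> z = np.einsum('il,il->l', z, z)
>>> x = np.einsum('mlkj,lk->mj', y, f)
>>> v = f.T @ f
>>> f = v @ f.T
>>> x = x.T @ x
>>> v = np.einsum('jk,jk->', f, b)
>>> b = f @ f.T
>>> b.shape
(7, 7)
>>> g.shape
(5,)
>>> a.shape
(17, 5, 7, 17)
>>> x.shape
(7, 7)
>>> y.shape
(17, 5, 7, 7)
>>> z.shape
(23,)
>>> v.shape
()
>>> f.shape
(7, 5)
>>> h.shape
(19,)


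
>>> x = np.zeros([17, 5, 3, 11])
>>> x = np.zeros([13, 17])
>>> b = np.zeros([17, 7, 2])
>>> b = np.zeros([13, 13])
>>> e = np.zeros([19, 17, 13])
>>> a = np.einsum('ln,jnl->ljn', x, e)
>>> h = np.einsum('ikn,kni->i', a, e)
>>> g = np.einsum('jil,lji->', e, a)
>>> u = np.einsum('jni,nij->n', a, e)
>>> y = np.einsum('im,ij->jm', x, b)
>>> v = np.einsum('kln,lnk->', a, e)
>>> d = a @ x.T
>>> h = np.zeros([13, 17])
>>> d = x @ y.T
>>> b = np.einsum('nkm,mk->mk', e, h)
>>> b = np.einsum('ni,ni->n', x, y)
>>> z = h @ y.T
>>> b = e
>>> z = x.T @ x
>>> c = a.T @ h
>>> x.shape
(13, 17)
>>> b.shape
(19, 17, 13)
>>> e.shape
(19, 17, 13)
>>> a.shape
(13, 19, 17)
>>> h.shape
(13, 17)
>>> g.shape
()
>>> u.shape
(19,)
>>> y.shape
(13, 17)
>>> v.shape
()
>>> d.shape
(13, 13)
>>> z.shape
(17, 17)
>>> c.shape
(17, 19, 17)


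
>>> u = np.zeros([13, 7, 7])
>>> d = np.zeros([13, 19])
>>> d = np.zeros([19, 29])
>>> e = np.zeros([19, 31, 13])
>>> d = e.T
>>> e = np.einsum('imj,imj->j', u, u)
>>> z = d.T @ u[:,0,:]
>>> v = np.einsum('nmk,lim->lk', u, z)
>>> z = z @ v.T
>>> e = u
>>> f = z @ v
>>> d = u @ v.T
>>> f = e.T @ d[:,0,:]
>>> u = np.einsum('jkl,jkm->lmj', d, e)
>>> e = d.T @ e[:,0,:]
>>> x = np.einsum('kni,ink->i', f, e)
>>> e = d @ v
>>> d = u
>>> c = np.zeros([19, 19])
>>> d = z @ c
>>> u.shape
(19, 7, 13)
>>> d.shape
(19, 31, 19)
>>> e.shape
(13, 7, 7)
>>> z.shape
(19, 31, 19)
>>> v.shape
(19, 7)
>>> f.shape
(7, 7, 19)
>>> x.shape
(19,)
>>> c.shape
(19, 19)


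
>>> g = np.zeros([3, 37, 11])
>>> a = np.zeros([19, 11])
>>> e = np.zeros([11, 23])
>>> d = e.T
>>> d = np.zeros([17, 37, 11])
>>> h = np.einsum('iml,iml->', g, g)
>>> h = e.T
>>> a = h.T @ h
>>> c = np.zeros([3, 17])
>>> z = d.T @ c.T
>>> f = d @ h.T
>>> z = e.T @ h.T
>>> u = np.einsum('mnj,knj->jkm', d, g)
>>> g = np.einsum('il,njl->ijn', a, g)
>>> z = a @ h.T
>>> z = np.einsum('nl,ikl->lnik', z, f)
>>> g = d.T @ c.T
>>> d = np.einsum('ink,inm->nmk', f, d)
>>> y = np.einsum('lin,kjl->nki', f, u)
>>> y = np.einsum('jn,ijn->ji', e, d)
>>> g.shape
(11, 37, 3)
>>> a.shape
(11, 11)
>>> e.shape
(11, 23)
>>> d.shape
(37, 11, 23)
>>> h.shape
(23, 11)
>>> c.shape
(3, 17)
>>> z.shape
(23, 11, 17, 37)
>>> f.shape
(17, 37, 23)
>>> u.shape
(11, 3, 17)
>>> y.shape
(11, 37)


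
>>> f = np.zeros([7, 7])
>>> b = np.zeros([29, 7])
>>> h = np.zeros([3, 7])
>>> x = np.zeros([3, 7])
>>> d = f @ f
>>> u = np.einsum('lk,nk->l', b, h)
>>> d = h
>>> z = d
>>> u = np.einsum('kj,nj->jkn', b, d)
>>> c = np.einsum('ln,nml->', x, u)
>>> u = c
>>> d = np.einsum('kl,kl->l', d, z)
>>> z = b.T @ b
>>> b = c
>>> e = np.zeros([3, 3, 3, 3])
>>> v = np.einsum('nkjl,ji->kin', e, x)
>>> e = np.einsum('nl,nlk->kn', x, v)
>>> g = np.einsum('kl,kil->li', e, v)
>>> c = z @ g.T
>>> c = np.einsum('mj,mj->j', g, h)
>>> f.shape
(7, 7)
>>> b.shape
()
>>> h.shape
(3, 7)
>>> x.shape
(3, 7)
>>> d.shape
(7,)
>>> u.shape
()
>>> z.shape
(7, 7)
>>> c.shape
(7,)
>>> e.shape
(3, 3)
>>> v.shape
(3, 7, 3)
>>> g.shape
(3, 7)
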